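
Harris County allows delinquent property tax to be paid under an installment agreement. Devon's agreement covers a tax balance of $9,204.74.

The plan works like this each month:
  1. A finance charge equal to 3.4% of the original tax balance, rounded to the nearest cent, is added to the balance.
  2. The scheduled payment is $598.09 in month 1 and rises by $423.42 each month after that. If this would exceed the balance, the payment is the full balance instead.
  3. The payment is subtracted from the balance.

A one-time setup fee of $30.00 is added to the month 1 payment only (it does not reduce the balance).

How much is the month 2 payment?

$1,021.51

Month 1: $9,204.74 +$312.96 interest = $9,517.70; pay $598.09 (+ $30.00 fee) → $8,919.61
Month 2: $8,919.61 +$312.96 interest = $9,232.57; pay $1,021.51 → $8,211.06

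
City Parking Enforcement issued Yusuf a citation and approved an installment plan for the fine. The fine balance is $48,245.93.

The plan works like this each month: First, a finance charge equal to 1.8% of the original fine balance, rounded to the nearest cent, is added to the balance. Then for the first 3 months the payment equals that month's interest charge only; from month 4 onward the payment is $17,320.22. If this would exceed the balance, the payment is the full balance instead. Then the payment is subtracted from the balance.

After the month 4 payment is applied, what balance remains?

$31,794.14

# | Opening | Interest | Payment | End bal
1 | $48,245.93 | $868.43 | $868.43 | $48,245.93
2 | $48,245.93 | $868.43 | $868.43 | $48,245.93
3 | $48,245.93 | $868.43 | $868.43 | $48,245.93
4 | $48,245.93 | $868.43 | $17,320.22 | $31,794.14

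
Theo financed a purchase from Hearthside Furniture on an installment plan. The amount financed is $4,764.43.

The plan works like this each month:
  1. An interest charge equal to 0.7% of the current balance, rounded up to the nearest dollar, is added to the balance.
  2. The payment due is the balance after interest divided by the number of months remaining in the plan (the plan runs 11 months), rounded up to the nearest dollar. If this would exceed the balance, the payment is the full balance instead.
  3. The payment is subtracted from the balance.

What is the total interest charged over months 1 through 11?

$209.00

Month 1: $4,764.43 +$34.00 interest = $4,798.43; pay $437.00 → $4,361.43
Month 2: $4,361.43 +$31.00 interest = $4,392.43; pay $440.00 → $3,952.43
Month 3: $3,952.43 +$28.00 interest = $3,980.43; pay $443.00 → $3,537.43
Month 4: $3,537.43 +$25.00 interest = $3,562.43; pay $446.00 → $3,116.43
Month 5: $3,116.43 +$22.00 interest = $3,138.43; pay $449.00 → $2,689.43
Month 6: $2,689.43 +$19.00 interest = $2,708.43; pay $452.00 → $2,256.43
Month 7: $2,256.43 +$16.00 interest = $2,272.43; pay $455.00 → $1,817.43
Month 8: $1,817.43 +$13.00 interest = $1,830.43; pay $458.00 → $1,372.43
Month 9: $1,372.43 +$10.00 interest = $1,382.43; pay $461.00 → $921.43
Month 10: $921.43 +$7.00 interest = $928.43; pay $465.00 → $463.43
Month 11: $463.43 +$4.00 interest = $467.43; pay $467.43 → $0.00
Total interest: $34.00 + $31.00 + $28.00 + $25.00 + $22.00 + $19.00 + $16.00 + $13.00 + $10.00 + $7.00 + $4.00 = $209.00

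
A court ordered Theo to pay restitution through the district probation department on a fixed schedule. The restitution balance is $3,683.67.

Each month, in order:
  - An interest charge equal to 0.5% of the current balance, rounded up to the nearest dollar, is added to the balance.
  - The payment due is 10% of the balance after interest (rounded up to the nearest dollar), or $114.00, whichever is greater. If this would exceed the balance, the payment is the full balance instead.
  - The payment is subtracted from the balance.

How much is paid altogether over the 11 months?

# | Opening | Interest | Payment | End bal
1 | $3,683.67 | $19.00 | $371.00 | $3,331.67
2 | $3,331.67 | $17.00 | $335.00 | $3,013.67
3 | $3,013.67 | $16.00 | $303.00 | $2,726.67
4 | $2,726.67 | $14.00 | $275.00 | $2,465.67
5 | $2,465.67 | $13.00 | $248.00 | $2,230.67
6 | $2,230.67 | $12.00 | $225.00 | $2,017.67
7 | $2,017.67 | $11.00 | $203.00 | $1,825.67
8 | $1,825.67 | $10.00 | $184.00 | $1,651.67
9 | $1,651.67 | $9.00 | $167.00 | $1,493.67
10 | $1,493.67 | $8.00 | $151.00 | $1,350.67
11 | $1,350.67 | $7.00 | $136.00 | $1,221.67
Total paid: $2,598.00

$2,598.00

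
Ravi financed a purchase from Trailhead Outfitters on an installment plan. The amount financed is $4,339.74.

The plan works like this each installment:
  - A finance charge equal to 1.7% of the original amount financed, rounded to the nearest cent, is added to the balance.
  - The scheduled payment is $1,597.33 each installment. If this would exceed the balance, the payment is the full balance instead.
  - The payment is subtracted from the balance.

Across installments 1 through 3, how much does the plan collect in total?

$4,561.08

Installment 1: opening $4,339.74; interest $73.78 → $4,413.52; payment $1,597.33; balance $2,816.19
Installment 2: opening $2,816.19; interest $73.78 → $2,889.97; payment $1,597.33; balance $1,292.64
Installment 3: opening $1,292.64; interest $73.78 → $1,366.42; payment $1,366.42; balance $0.00
Total paid: $4,561.08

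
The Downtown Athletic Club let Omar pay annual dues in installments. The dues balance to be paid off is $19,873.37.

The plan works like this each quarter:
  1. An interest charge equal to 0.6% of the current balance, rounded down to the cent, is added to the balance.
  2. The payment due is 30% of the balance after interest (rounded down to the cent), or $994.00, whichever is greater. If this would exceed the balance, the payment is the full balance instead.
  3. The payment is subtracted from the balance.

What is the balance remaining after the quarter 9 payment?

Quarter 1: opening $19,873.37; interest $119.24 → $19,992.61; payment $5,997.78; balance $13,994.83
Quarter 2: opening $13,994.83; interest $83.96 → $14,078.79; payment $4,223.63; balance $9,855.16
Quarter 3: opening $9,855.16; interest $59.13 → $9,914.29; payment $2,974.28; balance $6,940.01
Quarter 4: opening $6,940.01; interest $41.64 → $6,981.65; payment $2,094.49; balance $4,887.16
Quarter 5: opening $4,887.16; interest $29.32 → $4,916.48; payment $1,474.94; balance $3,441.54
Quarter 6: opening $3,441.54; interest $20.64 → $3,462.18; payment $1,038.65; balance $2,423.53
Quarter 7: opening $2,423.53; interest $14.54 → $2,438.07; payment $994.00; balance $1,444.07
Quarter 8: opening $1,444.07; interest $8.66 → $1,452.73; payment $994.00; balance $458.73
Quarter 9: opening $458.73; interest $2.75 → $461.48; payment $461.48; balance $0.00

$0.00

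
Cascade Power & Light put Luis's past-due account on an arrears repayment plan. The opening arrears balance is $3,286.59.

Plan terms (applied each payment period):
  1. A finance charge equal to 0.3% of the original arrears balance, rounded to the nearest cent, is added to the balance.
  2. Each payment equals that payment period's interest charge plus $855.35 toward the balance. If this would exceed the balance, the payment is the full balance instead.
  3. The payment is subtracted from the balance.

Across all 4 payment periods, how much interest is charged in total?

Payment period 1: opening $3,286.59; interest $9.86 → $3,296.45; payment $865.21; balance $2,431.24
Payment period 2: opening $2,431.24; interest $9.86 → $2,441.10; payment $865.21; balance $1,575.89
Payment period 3: opening $1,575.89; interest $9.86 → $1,585.75; payment $865.21; balance $720.54
Payment period 4: opening $720.54; interest $9.86 → $730.40; payment $730.40; balance $0.00
Total interest: $9.86 + $9.86 + $9.86 + $9.86 = $39.44

$39.44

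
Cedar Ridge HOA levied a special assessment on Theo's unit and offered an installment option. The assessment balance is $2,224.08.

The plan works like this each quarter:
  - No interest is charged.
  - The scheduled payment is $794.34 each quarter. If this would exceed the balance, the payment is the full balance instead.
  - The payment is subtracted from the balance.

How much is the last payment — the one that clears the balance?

$635.40

Quarter 1: opening $2,224.08; payment $794.34; balance $1,429.74
Quarter 2: opening $1,429.74; payment $794.34; balance $635.40
Quarter 3: opening $635.40; payment $635.40; balance $0.00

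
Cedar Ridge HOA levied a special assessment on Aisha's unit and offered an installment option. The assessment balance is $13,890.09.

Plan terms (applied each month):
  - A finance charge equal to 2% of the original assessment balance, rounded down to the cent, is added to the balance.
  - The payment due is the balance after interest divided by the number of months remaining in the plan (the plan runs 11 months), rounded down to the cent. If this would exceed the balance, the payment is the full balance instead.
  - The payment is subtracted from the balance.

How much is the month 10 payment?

Month 1: $13,890.09 +$277.80 interest = $14,167.89; pay $1,287.99 → $12,879.90
Month 2: $12,879.90 +$277.80 interest = $13,157.70; pay $1,315.77 → $11,841.93
Month 3: $11,841.93 +$277.80 interest = $12,119.73; pay $1,346.63 → $10,773.10
Month 4: $10,773.10 +$277.80 interest = $11,050.90; pay $1,381.36 → $9,669.54
Month 5: $9,669.54 +$277.80 interest = $9,947.34; pay $1,421.04 → $8,526.30
Month 6: $8,526.30 +$277.80 interest = $8,804.10; pay $1,467.35 → $7,336.75
Month 7: $7,336.75 +$277.80 interest = $7,614.55; pay $1,522.91 → $6,091.64
Month 8: $6,091.64 +$277.80 interest = $6,369.44; pay $1,592.36 → $4,777.08
Month 9: $4,777.08 +$277.80 interest = $5,054.88; pay $1,684.96 → $3,369.92
Month 10: $3,369.92 +$277.80 interest = $3,647.72; pay $1,823.86 → $1,823.86

$1,823.86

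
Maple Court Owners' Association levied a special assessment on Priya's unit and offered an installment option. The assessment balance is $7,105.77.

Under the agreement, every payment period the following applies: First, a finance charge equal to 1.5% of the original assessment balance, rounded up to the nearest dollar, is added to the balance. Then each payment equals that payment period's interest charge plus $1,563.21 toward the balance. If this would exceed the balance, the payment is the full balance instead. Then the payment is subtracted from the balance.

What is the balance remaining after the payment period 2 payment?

Payment period 1: opening $7,105.77; interest $107.00 → $7,212.77; payment $1,670.21; balance $5,542.56
Payment period 2: opening $5,542.56; interest $107.00 → $5,649.56; payment $1,670.21; balance $3,979.35

$3,979.35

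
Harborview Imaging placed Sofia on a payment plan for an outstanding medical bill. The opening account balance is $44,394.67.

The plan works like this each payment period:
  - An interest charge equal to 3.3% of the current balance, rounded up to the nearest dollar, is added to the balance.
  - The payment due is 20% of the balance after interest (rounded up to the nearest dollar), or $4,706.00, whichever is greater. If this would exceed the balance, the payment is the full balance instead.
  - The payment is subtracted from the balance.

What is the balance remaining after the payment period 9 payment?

Payment period 1: opening $44,394.67; interest $1,466.00 → $45,860.67; payment $9,173.00; balance $36,687.67
Payment period 2: opening $36,687.67; interest $1,211.00 → $37,898.67; payment $7,580.00; balance $30,318.67
Payment period 3: opening $30,318.67; interest $1,001.00 → $31,319.67; payment $6,264.00; balance $25,055.67
Payment period 4: opening $25,055.67; interest $827.00 → $25,882.67; payment $5,177.00; balance $20,705.67
Payment period 5: opening $20,705.67; interest $684.00 → $21,389.67; payment $4,706.00; balance $16,683.67
Payment period 6: opening $16,683.67; interest $551.00 → $17,234.67; payment $4,706.00; balance $12,528.67
Payment period 7: opening $12,528.67; interest $414.00 → $12,942.67; payment $4,706.00; balance $8,236.67
Payment period 8: opening $8,236.67; interest $272.00 → $8,508.67; payment $4,706.00; balance $3,802.67
Payment period 9: opening $3,802.67; interest $126.00 → $3,928.67; payment $3,928.67; balance $0.00

$0.00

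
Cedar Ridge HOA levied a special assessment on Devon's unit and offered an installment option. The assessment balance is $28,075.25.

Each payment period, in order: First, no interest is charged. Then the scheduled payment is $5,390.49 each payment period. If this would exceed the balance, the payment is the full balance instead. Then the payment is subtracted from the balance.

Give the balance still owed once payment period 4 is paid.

$6,513.29

Payment period 1: opening $28,075.25; payment $5,390.49; balance $22,684.76
Payment period 2: opening $22,684.76; payment $5,390.49; balance $17,294.27
Payment period 3: opening $17,294.27; payment $5,390.49; balance $11,903.78
Payment period 4: opening $11,903.78; payment $5,390.49; balance $6,513.29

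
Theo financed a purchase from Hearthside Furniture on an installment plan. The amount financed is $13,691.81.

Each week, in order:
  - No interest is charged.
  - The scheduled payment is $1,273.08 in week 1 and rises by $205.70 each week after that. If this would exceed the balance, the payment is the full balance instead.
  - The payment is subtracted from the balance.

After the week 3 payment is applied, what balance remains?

$9,255.47

Week 1: $13,691.81 − $1,273.08 → $12,418.73
Week 2: $12,418.73 − $1,478.78 → $10,939.95
Week 3: $10,939.95 − $1,684.48 → $9,255.47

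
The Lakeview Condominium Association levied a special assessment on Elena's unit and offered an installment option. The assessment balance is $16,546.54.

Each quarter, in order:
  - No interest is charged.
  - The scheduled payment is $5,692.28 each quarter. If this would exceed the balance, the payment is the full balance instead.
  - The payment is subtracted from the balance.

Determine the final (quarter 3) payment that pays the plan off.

# | Opening | Payment | End bal
1 | $16,546.54 | $5,692.28 | $10,854.26
2 | $10,854.26 | $5,692.28 | $5,161.98
3 | $5,161.98 | $5,161.98 | $0.00

$5,161.98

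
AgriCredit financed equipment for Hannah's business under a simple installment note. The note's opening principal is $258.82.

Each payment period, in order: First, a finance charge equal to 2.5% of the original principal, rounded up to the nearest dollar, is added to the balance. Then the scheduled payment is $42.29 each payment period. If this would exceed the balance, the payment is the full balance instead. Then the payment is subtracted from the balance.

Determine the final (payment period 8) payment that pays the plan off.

$18.79

# | Opening | Interest | Payment | End bal
1 | $258.82 | $7.00 | $42.29 | $223.53
2 | $223.53 | $7.00 | $42.29 | $188.24
3 | $188.24 | $7.00 | $42.29 | $152.95
4 | $152.95 | $7.00 | $42.29 | $117.66
5 | $117.66 | $7.00 | $42.29 | $82.37
6 | $82.37 | $7.00 | $42.29 | $47.08
7 | $47.08 | $7.00 | $42.29 | $11.79
8 | $11.79 | $7.00 | $18.79 | $0.00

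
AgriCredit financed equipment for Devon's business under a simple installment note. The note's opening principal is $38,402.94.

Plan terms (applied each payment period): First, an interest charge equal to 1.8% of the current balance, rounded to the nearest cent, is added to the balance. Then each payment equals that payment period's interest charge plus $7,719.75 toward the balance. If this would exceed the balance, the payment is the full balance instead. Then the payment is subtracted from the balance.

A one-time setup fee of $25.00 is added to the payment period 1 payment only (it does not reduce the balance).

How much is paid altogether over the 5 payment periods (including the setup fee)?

$40,494.65

Payment period 1: $38,402.94 +$691.25 interest = $39,094.19; pay $8,411.00 (+ $25.00 fee) → $30,683.19
Payment period 2: $30,683.19 +$552.30 interest = $31,235.49; pay $8,272.05 → $22,963.44
Payment period 3: $22,963.44 +$413.34 interest = $23,376.78; pay $8,133.09 → $15,243.69
Payment period 4: $15,243.69 +$274.39 interest = $15,518.08; pay $7,994.14 → $7,523.94
Payment period 5: $7,523.94 +$135.43 interest = $7,659.37; pay $7,659.37 → $0.00
Total paid: $40,494.65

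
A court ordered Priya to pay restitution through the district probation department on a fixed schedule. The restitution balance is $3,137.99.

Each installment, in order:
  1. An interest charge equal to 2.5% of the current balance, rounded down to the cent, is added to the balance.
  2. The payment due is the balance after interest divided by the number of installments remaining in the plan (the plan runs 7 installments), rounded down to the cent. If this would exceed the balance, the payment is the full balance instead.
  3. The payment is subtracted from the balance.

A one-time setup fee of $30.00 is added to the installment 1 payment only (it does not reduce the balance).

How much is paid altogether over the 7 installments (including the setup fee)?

$3,497.94

Installment 1: opening $3,137.99; interest $78.44 → $3,216.43; payment $459.49 (+ $30.00 fee); balance $2,756.94
Installment 2: opening $2,756.94; interest $68.92 → $2,825.86; payment $470.97; balance $2,354.89
Installment 3: opening $2,354.89; interest $58.87 → $2,413.76; payment $482.75; balance $1,931.01
Installment 4: opening $1,931.01; interest $48.27 → $1,979.28; payment $494.82; balance $1,484.46
Installment 5: opening $1,484.46; interest $37.11 → $1,521.57; payment $507.19; balance $1,014.38
Installment 6: opening $1,014.38; interest $25.35 → $1,039.73; payment $519.86; balance $519.87
Installment 7: opening $519.87; interest $12.99 → $532.86; payment $532.86; balance $0.00
Total paid: $3,497.94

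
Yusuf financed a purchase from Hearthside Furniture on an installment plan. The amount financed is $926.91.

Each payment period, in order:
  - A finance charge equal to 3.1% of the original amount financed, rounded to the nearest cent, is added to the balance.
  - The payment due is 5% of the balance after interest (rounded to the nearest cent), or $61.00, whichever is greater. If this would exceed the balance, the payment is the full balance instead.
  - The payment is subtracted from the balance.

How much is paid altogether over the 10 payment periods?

$610.00

Payment period 1: opening $926.91; interest $28.73 → $955.64; payment $61.00; balance $894.64
Payment period 2: opening $894.64; interest $28.73 → $923.37; payment $61.00; balance $862.37
Payment period 3: opening $862.37; interest $28.73 → $891.10; payment $61.00; balance $830.10
Payment period 4: opening $830.10; interest $28.73 → $858.83; payment $61.00; balance $797.83
Payment period 5: opening $797.83; interest $28.73 → $826.56; payment $61.00; balance $765.56
Payment period 6: opening $765.56; interest $28.73 → $794.29; payment $61.00; balance $733.29
Payment period 7: opening $733.29; interest $28.73 → $762.02; payment $61.00; balance $701.02
Payment period 8: opening $701.02; interest $28.73 → $729.75; payment $61.00; balance $668.75
Payment period 9: opening $668.75; interest $28.73 → $697.48; payment $61.00; balance $636.48
Payment period 10: opening $636.48; interest $28.73 → $665.21; payment $61.00; balance $604.21
Total paid: $610.00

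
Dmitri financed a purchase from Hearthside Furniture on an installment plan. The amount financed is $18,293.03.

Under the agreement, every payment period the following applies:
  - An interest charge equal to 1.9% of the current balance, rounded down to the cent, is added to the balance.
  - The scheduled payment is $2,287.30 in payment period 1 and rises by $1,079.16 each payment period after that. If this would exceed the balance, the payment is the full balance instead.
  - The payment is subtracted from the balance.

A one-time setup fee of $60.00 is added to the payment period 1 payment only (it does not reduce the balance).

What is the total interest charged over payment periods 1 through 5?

Payment period 1: opening $18,293.03; interest $347.56 → $18,640.59; payment $2,287.30 (+ $60.00 fee); balance $16,353.29
Payment period 2: opening $16,353.29; interest $310.71 → $16,664.00; payment $3,366.46; balance $13,297.54
Payment period 3: opening $13,297.54; interest $252.65 → $13,550.19; payment $4,445.62; balance $9,104.57
Payment period 4: opening $9,104.57; interest $172.98 → $9,277.55; payment $5,524.78; balance $3,752.77
Payment period 5: opening $3,752.77; interest $71.30 → $3,824.07; payment $3,824.07; balance $0.00
Total interest: $347.56 + $310.71 + $252.65 + $172.98 + $71.30 = $1,155.20

$1,155.20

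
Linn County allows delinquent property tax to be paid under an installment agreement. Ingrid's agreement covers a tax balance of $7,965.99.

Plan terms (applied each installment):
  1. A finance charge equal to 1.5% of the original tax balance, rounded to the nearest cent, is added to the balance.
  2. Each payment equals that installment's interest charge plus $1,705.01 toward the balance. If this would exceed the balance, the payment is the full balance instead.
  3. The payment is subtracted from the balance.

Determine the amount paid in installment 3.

$1,824.50

# | Opening | Interest | Payment | End bal
1 | $7,965.99 | $119.49 | $1,824.50 | $6,260.98
2 | $6,260.98 | $119.49 | $1,824.50 | $4,555.97
3 | $4,555.97 | $119.49 | $1,824.50 | $2,850.96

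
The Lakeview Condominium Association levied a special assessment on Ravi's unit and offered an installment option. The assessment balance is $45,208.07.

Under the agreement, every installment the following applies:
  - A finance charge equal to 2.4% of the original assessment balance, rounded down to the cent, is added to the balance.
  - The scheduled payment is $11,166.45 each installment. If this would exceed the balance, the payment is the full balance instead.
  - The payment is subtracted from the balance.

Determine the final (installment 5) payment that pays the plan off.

# | Opening | Interest | Payment | End bal
1 | $45,208.07 | $1,084.99 | $11,166.45 | $35,126.61
2 | $35,126.61 | $1,084.99 | $11,166.45 | $25,045.15
3 | $25,045.15 | $1,084.99 | $11,166.45 | $14,963.69
4 | $14,963.69 | $1,084.99 | $11,166.45 | $4,882.23
5 | $4,882.23 | $1,084.99 | $5,967.22 | $0.00

$5,967.22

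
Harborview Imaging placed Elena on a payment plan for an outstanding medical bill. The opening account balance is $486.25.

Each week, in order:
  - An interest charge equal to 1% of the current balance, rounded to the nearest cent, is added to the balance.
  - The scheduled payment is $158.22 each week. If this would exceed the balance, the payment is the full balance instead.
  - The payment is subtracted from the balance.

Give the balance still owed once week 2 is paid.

$178.00

Week 1: $486.25 +$4.86 interest = $491.11; pay $158.22 → $332.89
Week 2: $332.89 +$3.33 interest = $336.22; pay $158.22 → $178.00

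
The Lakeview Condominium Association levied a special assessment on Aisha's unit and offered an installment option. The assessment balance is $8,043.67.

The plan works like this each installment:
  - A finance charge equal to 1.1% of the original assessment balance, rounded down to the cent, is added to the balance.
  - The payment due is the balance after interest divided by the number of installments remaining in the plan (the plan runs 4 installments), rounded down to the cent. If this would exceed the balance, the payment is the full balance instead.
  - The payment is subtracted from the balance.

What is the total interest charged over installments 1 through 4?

Installment 1: opening $8,043.67; interest $88.48 → $8,132.15; payment $2,033.03; balance $6,099.12
Installment 2: opening $6,099.12; interest $88.48 → $6,187.60; payment $2,062.53; balance $4,125.07
Installment 3: opening $4,125.07; interest $88.48 → $4,213.55; payment $2,106.77; balance $2,106.78
Installment 4: opening $2,106.78; interest $88.48 → $2,195.26; payment $2,195.26; balance $0.00
Total interest: $88.48 + $88.48 + $88.48 + $88.48 = $353.92

$353.92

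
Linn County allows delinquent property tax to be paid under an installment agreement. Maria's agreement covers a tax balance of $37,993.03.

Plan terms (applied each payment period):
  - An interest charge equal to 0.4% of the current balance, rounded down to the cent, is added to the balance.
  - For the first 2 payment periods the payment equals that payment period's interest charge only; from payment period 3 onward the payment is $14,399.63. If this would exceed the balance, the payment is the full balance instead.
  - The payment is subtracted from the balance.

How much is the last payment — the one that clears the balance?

$9,478.48

# | Opening | Interest | Payment | End bal
1 | $37,993.03 | $151.97 | $151.97 | $37,993.03
2 | $37,993.03 | $151.97 | $151.97 | $37,993.03
3 | $37,993.03 | $151.97 | $14,399.63 | $23,745.37
4 | $23,745.37 | $94.98 | $14,399.63 | $9,440.72
5 | $9,440.72 | $37.76 | $9,478.48 | $0.00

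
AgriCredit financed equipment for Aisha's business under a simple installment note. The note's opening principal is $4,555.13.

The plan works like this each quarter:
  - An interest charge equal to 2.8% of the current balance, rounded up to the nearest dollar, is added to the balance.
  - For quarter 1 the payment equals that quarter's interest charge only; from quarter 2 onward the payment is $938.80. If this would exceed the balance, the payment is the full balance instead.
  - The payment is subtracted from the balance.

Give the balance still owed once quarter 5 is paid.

# | Opening | Interest | Payment | End bal
1 | $4,555.13 | $128.00 | $128.00 | $4,555.13
2 | $4,555.13 | $128.00 | $938.80 | $3,744.33
3 | $3,744.33 | $105.00 | $938.80 | $2,910.53
4 | $2,910.53 | $82.00 | $938.80 | $2,053.73
5 | $2,053.73 | $58.00 | $938.80 | $1,172.93

$1,172.93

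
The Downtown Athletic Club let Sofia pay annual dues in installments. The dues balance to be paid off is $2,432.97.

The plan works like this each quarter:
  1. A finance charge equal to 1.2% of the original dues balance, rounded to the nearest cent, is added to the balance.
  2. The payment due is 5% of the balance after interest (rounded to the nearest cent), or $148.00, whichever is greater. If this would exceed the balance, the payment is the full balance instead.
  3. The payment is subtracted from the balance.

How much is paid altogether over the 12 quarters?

$1,776.00

Quarter 1: opening $2,432.97; interest $29.20 → $2,462.17; payment $148.00; balance $2,314.17
Quarter 2: opening $2,314.17; interest $29.20 → $2,343.37; payment $148.00; balance $2,195.37
Quarter 3: opening $2,195.37; interest $29.20 → $2,224.57; payment $148.00; balance $2,076.57
Quarter 4: opening $2,076.57; interest $29.20 → $2,105.77; payment $148.00; balance $1,957.77
Quarter 5: opening $1,957.77; interest $29.20 → $1,986.97; payment $148.00; balance $1,838.97
Quarter 6: opening $1,838.97; interest $29.20 → $1,868.17; payment $148.00; balance $1,720.17
Quarter 7: opening $1,720.17; interest $29.20 → $1,749.37; payment $148.00; balance $1,601.37
Quarter 8: opening $1,601.37; interest $29.20 → $1,630.57; payment $148.00; balance $1,482.57
Quarter 9: opening $1,482.57; interest $29.20 → $1,511.77; payment $148.00; balance $1,363.77
Quarter 10: opening $1,363.77; interest $29.20 → $1,392.97; payment $148.00; balance $1,244.97
Quarter 11: opening $1,244.97; interest $29.20 → $1,274.17; payment $148.00; balance $1,126.17
Quarter 12: opening $1,126.17; interest $29.20 → $1,155.37; payment $148.00; balance $1,007.37
Total paid: $1,776.00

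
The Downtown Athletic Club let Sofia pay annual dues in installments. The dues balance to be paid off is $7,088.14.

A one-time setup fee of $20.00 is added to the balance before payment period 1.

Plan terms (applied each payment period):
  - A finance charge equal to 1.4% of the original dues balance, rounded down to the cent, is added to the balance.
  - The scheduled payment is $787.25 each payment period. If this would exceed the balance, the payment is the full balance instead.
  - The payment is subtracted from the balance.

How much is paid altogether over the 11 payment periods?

# | Opening | Interest | Payment | End bal
1 | $7,108.14 | $99.23 | $787.25 | $6,420.12
2 | $6,420.12 | $99.23 | $787.25 | $5,732.10
3 | $5,732.10 | $99.23 | $787.25 | $5,044.08
4 | $5,044.08 | $99.23 | $787.25 | $4,356.06
5 | $4,356.06 | $99.23 | $787.25 | $3,668.04
6 | $3,668.04 | $99.23 | $787.25 | $2,980.02
7 | $2,980.02 | $99.23 | $787.25 | $2,292.00
8 | $2,292.00 | $99.23 | $787.25 | $1,603.98
9 | $1,603.98 | $99.23 | $787.25 | $915.96
10 | $915.96 | $99.23 | $787.25 | $227.94
11 | $227.94 | $99.23 | $327.17 | $0.00
Total paid: $8,199.67

$8,199.67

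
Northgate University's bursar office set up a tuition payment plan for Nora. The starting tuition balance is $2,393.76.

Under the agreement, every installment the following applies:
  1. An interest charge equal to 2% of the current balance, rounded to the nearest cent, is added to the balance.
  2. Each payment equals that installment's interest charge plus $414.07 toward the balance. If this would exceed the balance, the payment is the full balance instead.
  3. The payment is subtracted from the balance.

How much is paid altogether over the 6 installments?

$2,556.79

# | Opening | Interest | Payment | End bal
1 | $2,393.76 | $47.88 | $461.95 | $1,979.69
2 | $1,979.69 | $39.59 | $453.66 | $1,565.62
3 | $1,565.62 | $31.31 | $445.38 | $1,151.55
4 | $1,151.55 | $23.03 | $437.10 | $737.48
5 | $737.48 | $14.75 | $428.82 | $323.41
6 | $323.41 | $6.47 | $329.88 | $0.00
Total paid: $2,556.79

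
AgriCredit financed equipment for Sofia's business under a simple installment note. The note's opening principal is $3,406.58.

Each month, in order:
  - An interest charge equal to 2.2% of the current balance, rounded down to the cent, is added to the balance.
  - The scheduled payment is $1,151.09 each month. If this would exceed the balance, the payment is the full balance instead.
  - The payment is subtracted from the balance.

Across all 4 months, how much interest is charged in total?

Month 1: opening $3,406.58; interest $74.94 → $3,481.52; payment $1,151.09; balance $2,330.43
Month 2: opening $2,330.43; interest $51.26 → $2,381.69; payment $1,151.09; balance $1,230.60
Month 3: opening $1,230.60; interest $27.07 → $1,257.67; payment $1,151.09; balance $106.58
Month 4: opening $106.58; interest $2.34 → $108.92; payment $108.92; balance $0.00
Total interest: $74.94 + $51.26 + $27.07 + $2.34 = $155.61

$155.61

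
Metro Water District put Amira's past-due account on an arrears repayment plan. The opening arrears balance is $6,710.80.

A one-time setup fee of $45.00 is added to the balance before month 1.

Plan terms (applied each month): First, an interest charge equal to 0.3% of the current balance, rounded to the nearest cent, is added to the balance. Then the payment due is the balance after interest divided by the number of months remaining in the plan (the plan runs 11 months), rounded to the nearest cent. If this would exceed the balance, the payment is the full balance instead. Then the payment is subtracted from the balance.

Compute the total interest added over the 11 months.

# | Opening | Interest | Payment | End bal
1 | $6,755.80 | $20.27 | $616.01 | $6,160.06
2 | $6,160.06 | $18.48 | $617.85 | $5,560.69
3 | $5,560.69 | $16.68 | $619.71 | $4,957.66
4 | $4,957.66 | $14.87 | $621.57 | $4,350.96
5 | $4,350.96 | $13.05 | $623.43 | $3,740.58
6 | $3,740.58 | $11.22 | $625.30 | $3,126.50
7 | $3,126.50 | $9.38 | $627.18 | $2,508.70
8 | $2,508.70 | $7.53 | $629.06 | $1,887.17
9 | $1,887.17 | $5.66 | $630.94 | $1,261.89
10 | $1,261.89 | $3.79 | $632.84 | $632.84
11 | $632.84 | $1.90 | $634.74 | $0.00
Total interest: $20.27 + $18.48 + $16.68 + $14.87 + $13.05 + $11.22 + $9.38 + $7.53 + $5.66 + $3.79 + $1.90 = $122.83

$122.83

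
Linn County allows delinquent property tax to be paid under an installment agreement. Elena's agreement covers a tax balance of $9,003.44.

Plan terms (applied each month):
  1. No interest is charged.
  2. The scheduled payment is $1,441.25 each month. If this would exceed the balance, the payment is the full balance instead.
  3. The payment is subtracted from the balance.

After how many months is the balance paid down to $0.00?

7

Month 1: opening $9,003.44; payment $1,441.25; balance $7,562.19
Month 2: opening $7,562.19; payment $1,441.25; balance $6,120.94
Month 3: opening $6,120.94; payment $1,441.25; balance $4,679.69
Month 4: opening $4,679.69; payment $1,441.25; balance $3,238.44
Month 5: opening $3,238.44; payment $1,441.25; balance $1,797.19
Month 6: opening $1,797.19; payment $1,441.25; balance $355.94
Month 7: opening $355.94; payment $355.94; balance $0.00
Balance reaches $0.00 in month 7.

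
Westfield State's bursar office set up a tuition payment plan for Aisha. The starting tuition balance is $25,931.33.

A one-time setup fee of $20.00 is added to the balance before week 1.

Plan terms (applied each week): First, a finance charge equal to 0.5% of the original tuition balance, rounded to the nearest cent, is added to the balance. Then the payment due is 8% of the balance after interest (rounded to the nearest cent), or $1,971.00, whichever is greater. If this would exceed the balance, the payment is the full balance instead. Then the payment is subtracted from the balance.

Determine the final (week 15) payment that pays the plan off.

Week 1: opening $25,951.33; interest $129.66 → $26,080.99; payment $2,086.48; balance $23,994.51
Week 2: opening $23,994.51; interest $129.66 → $24,124.17; payment $1,971.00; balance $22,153.17
Week 3: opening $22,153.17; interest $129.66 → $22,282.83; payment $1,971.00; balance $20,311.83
Week 4: opening $20,311.83; interest $129.66 → $20,441.49; payment $1,971.00; balance $18,470.49
Week 5: opening $18,470.49; interest $129.66 → $18,600.15; payment $1,971.00; balance $16,629.15
Week 6: opening $16,629.15; interest $129.66 → $16,758.81; payment $1,971.00; balance $14,787.81
Week 7: opening $14,787.81; interest $129.66 → $14,917.47; payment $1,971.00; balance $12,946.47
Week 8: opening $12,946.47; interest $129.66 → $13,076.13; payment $1,971.00; balance $11,105.13
Week 9: opening $11,105.13; interest $129.66 → $11,234.79; payment $1,971.00; balance $9,263.79
Week 10: opening $9,263.79; interest $129.66 → $9,393.45; payment $1,971.00; balance $7,422.45
Week 11: opening $7,422.45; interest $129.66 → $7,552.11; payment $1,971.00; balance $5,581.11
Week 12: opening $5,581.11; interest $129.66 → $5,710.77; payment $1,971.00; balance $3,739.77
Week 13: opening $3,739.77; interest $129.66 → $3,869.43; payment $1,971.00; balance $1,898.43
Week 14: opening $1,898.43; interest $129.66 → $2,028.09; payment $1,971.00; balance $57.09
Week 15: opening $57.09; interest $129.66 → $186.75; payment $186.75; balance $0.00

$186.75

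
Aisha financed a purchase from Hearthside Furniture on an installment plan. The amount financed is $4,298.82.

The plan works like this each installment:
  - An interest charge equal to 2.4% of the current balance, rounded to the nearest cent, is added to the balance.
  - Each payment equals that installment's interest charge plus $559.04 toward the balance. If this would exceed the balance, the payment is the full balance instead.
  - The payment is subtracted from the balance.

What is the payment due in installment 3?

$635.38

# | Opening | Interest | Payment | End bal
1 | $4,298.82 | $103.17 | $662.21 | $3,739.78
2 | $3,739.78 | $89.75 | $648.79 | $3,180.74
3 | $3,180.74 | $76.34 | $635.38 | $2,621.70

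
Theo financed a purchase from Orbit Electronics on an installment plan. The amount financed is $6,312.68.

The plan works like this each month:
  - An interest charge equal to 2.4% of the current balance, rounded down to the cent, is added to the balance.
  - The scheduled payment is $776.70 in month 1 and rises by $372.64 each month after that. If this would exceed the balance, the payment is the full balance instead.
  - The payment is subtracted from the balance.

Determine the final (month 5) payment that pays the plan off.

$1,483.33

Month 1: opening $6,312.68; interest $151.50 → $6,464.18; payment $776.70; balance $5,687.48
Month 2: opening $5,687.48; interest $136.49 → $5,823.97; payment $1,149.34; balance $4,674.63
Month 3: opening $4,674.63; interest $112.19 → $4,786.82; payment $1,521.98; balance $3,264.84
Month 4: opening $3,264.84; interest $78.35 → $3,343.19; payment $1,894.62; balance $1,448.57
Month 5: opening $1,448.57; interest $34.76 → $1,483.33; payment $1,483.33; balance $0.00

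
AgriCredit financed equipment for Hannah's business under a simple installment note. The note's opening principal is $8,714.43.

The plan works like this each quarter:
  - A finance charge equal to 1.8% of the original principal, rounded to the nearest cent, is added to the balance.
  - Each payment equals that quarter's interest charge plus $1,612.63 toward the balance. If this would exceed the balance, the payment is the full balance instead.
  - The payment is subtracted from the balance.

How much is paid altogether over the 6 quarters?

Quarter 1: $8,714.43 +$156.86 interest = $8,871.29; pay $1,769.49 → $7,101.80
Quarter 2: $7,101.80 +$156.86 interest = $7,258.66; pay $1,769.49 → $5,489.17
Quarter 3: $5,489.17 +$156.86 interest = $5,646.03; pay $1,769.49 → $3,876.54
Quarter 4: $3,876.54 +$156.86 interest = $4,033.40; pay $1,769.49 → $2,263.91
Quarter 5: $2,263.91 +$156.86 interest = $2,420.77; pay $1,769.49 → $651.28
Quarter 6: $651.28 +$156.86 interest = $808.14; pay $808.14 → $0.00
Total paid: $9,655.59

$9,655.59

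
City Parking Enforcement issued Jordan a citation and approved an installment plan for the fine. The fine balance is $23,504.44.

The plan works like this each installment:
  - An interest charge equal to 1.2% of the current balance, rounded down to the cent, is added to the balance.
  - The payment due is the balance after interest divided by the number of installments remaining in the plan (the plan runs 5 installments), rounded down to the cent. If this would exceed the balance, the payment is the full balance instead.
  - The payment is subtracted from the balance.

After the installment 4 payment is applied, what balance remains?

$4,930.63

Installment 1: $23,504.44 +$282.05 interest = $23,786.49; pay $4,757.29 → $19,029.20
Installment 2: $19,029.20 +$228.35 interest = $19,257.55; pay $4,814.38 → $14,443.17
Installment 3: $14,443.17 +$173.31 interest = $14,616.48; pay $4,872.16 → $9,744.32
Installment 4: $9,744.32 +$116.93 interest = $9,861.25; pay $4,930.62 → $4,930.63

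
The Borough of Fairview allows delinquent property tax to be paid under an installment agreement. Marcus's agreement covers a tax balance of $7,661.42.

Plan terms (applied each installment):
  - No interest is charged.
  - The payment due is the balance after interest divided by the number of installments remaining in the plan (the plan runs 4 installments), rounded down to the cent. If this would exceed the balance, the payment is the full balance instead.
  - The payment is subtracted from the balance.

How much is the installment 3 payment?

Installment 1: opening $7,661.42; payment $1,915.35; balance $5,746.07
Installment 2: opening $5,746.07; payment $1,915.35; balance $3,830.72
Installment 3: opening $3,830.72; payment $1,915.36; balance $1,915.36

$1,915.36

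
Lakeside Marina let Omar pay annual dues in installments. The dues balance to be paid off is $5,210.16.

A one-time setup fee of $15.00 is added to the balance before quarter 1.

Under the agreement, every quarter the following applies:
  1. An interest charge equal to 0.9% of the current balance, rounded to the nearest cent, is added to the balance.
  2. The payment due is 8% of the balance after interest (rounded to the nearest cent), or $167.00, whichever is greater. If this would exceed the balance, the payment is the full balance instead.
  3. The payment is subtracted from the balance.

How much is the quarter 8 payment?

Quarter 1: $5,225.16 +$47.03 interest = $5,272.19; pay $421.78 → $4,850.41
Quarter 2: $4,850.41 +$43.65 interest = $4,894.06; pay $391.52 → $4,502.54
Quarter 3: $4,502.54 +$40.52 interest = $4,543.06; pay $363.44 → $4,179.62
Quarter 4: $4,179.62 +$37.62 interest = $4,217.24; pay $337.38 → $3,879.86
Quarter 5: $3,879.86 +$34.92 interest = $3,914.78; pay $313.18 → $3,601.60
Quarter 6: $3,601.60 +$32.41 interest = $3,634.01; pay $290.72 → $3,343.29
Quarter 7: $3,343.29 +$30.09 interest = $3,373.38; pay $269.87 → $3,103.51
Quarter 8: $3,103.51 +$27.93 interest = $3,131.44; pay $250.52 → $2,880.92

$250.52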